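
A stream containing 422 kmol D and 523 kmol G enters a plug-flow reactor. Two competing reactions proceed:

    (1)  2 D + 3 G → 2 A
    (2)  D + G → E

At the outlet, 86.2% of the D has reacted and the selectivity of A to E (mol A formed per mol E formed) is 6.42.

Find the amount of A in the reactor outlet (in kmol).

Conversion of D: D consumed = 0.862 × 422 = 363.8 kmol = 2ξ₁ + 1ξ₂.
Selectivity: 2ξ₁ / (1ξ₂) = 6.42 → ξ₁ = 3.21 ξ₂.
Substitute: (2·3.21 + 1) ξ₂ = 363.8 → ξ₂ = 49.02 kmol, ξ₁ = 157.4 kmol.
Outlet amounts (n = n₀ + Σ ν·ξ):
  D: 422 − 2(157.4) − 1(49.02) = 58.24
  G: 523 − 3(157.4) − 1(49.02) = 1.866
  A: 0 + 2(157.4) = 314.7
  E: 0 + 1(49.02) = 49.02

315 kmol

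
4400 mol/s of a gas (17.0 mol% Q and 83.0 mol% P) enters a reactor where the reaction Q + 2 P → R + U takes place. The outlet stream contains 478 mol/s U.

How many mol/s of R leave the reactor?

For U: n = n₀ + 1ξ → 478 = 0 + 1ξ, giving ξ = 478 mol/s.
Outlet amounts (n = n₀ + ν ξ):
  Q: 748 − 1(478) = 270
  P: 3652 − 2(478) = 2696
  R: 0 + 1(478) = 478
  U: 0 + 1(478) = 478

478 mol/s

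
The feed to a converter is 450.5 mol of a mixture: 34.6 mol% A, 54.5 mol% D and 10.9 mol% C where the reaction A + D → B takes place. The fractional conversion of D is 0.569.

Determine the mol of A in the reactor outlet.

16.2 mol

D reacted = 0.569 × 245.5 = 139.7 mol; ν_D = −1, so ξ = 139.7/1 = 139.7 mol.
Outlet amounts (n = n₀ + ν ξ):
  A: 155.9 − 1(139.7) = 16.17
  D: 245.5 − 1(139.7) = 105.8
  B: 0 + 1(139.7) = 139.7
  C: 49.1 (inert)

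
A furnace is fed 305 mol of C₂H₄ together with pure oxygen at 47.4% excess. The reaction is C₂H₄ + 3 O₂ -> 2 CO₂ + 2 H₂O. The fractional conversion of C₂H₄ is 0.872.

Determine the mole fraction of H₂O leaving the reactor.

Stoichiometric O₂ = 3 × 305 = 915 mol; O₂ fed = 915 × 1.474 = 1349 mol.
Fuel reacted = 0.872 × 305 → ξ = 266 mol.
Outlet (n = n₀ + ν ξ):
  C₂H₄: 305 − 1(266) = 39.04
  O₂: 1349 − 3(266) = 550.8
  CO₂: 0 + 2(266) = 531.9
  H₂O: 0 + 2(266) = 531.9
Total out = 1654 mol; y_H₂O = 531.9 / 1654 = 0.3217.

0.322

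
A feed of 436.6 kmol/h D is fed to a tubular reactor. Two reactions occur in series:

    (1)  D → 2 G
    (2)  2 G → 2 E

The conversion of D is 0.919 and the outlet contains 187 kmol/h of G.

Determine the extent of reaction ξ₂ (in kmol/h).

ξ₂ = 308 kmol/h

Conversion of D: D consumed = 1ξ₁ = 0.919 × 436.6 → ξ₁ = 401.2 kmol/h.
G balance: n_G = 0 + 2ξ₁ − 2ξ₂ = 187 → ξ₂ = (2·401.2 − 187)/2 = 307.7 kmol/h.
Outlet amounts (n = n₀ + Σ ν·ξ):
  D: 436.6 − 1(401.2) = 35.36
  G: 0 + 2(401.2) − 2(307.7) = 187
  E: 0 + 2(307.7) = 615.5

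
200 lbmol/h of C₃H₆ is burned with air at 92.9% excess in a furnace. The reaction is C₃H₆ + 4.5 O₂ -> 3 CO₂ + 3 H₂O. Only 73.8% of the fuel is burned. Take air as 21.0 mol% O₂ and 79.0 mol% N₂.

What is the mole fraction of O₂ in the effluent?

Stoichiometric O₂ = 4.5 × 200 = 900 lbmol/h; O₂ fed = 900 × 1.929 = 1736 lbmol/h.
N₂ fed = 1736 × 79/21 = 6531 lbmol/h.
Fuel reacted = 0.738 × 200 → ξ = 147.6 lbmol/h.
Outlet (n = n₀ + ν ξ):
  C₃H₆: 200 − 1(147.6) = 52.4
  O₂: 1736 − 4.5(147.6) = 1072
  N₂: 6531 (inert)
  CO₂: 0 + 3(147.6) = 442.8
  H₂O: 0 + 3(147.6) = 442.8
Total out = 8541 lbmol/h; y_O₂ = 1072 / 8541 = 0.1255.

0.126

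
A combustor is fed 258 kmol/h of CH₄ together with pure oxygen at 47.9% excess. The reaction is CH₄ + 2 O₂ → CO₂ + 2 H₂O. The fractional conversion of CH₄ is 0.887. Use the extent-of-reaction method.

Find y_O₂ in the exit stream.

0.299

Stoichiometric O₂ = 2 × 258 = 516 kmol/h; O₂ fed = 516 × 1.479 = 763.2 kmol/h.
Fuel reacted = 0.887 × 258 → ξ = 228.8 kmol/h.
Outlet (n = n₀ + ν ξ):
  CH₄: 258 − 1(228.8) = 29.15
  O₂: 763.2 − 2(228.8) = 305.5
  CO₂: 0 + 1(228.8) = 228.8
  H₂O: 0 + 2(228.8) = 457.7
Total out = 1021 kmol/h; y_O₂ = 305.5 / 1021 = 0.2991.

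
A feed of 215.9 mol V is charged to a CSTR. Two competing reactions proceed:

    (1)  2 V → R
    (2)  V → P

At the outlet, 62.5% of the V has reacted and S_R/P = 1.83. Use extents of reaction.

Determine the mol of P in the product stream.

29 mol

Conversion of V: V consumed = 0.625 × 215.9 = 134.9 mol = 2ξ₁ + 1ξ₂.
Selectivity: 1ξ₁ / (1ξ₂) = 1.83 → ξ₁ = 1.83 ξ₂.
Substitute: (2·1.83 + 1) ξ₂ = 134.9 → ξ₂ = 28.96 mol, ξ₁ = 52.99 mol.
Outlet amounts (n = n₀ + Σ ν·ξ):
  V: 215.9 − 2(52.99) − 1(28.96) = 80.96
  R: 0 + 1(52.99) = 52.99
  P: 0 + 1(28.96) = 28.96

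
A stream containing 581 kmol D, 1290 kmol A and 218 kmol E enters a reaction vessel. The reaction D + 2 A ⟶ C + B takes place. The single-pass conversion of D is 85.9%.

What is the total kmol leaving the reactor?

1590 kmol

D reacted = 0.859 × 581 = 499.1 kmol; ν_D = −1, so ξ = 499.1/1 = 499.1 kmol.
Outlet amounts (n = n₀ + ν ξ):
  D: 581 − 1(499.1) = 81.92
  A: 1290 − 2(499.1) = 291.8
  C: 0 + 1(499.1) = 499.1
  B: 0 + 1(499.1) = 499.1
  E: 218 (inert)
Total out = 81.92 + 291.8 + 499.1 + 499.1 + 218 = 1590 kmol.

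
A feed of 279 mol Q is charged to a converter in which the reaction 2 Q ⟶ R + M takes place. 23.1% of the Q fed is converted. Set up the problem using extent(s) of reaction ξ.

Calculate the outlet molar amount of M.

32.2 mol

Q reacted = 0.231 × 279 = 64.45 mol; ν_Q = −2, so ξ = 64.45/2 = 32.22 mol.
Outlet amounts (n = n₀ + ν ξ):
  Q: 279 − 2(32.22) = 214.6
  R: 0 + 1(32.22) = 32.22
  M: 0 + 1(32.22) = 32.22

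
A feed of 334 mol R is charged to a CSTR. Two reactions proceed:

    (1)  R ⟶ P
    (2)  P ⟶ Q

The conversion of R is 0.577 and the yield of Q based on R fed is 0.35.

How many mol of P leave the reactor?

75.8 mol

Conversion of R: R consumed = 1ξ₁ = 0.577 × 334 → ξ₁ = 192.7 mol.
Yield of Q: 1ξ₂ / 334 = 0.35 → ξ₂ = 116.9 mol.
Outlet amounts (n = n₀ + Σ ν·ξ):
  R: 334 − 1(192.7) = 141.3
  P: 0 + 1(192.7) − 1(116.9) = 75.82
  Q: 0 + 1(116.9) = 116.9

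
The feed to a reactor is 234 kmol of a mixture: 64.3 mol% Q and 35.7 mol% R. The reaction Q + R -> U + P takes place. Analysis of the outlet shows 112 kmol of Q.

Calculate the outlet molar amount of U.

38.5 kmol

For Q: n = n₀ − 1ξ → 112 = 150.5 − 1ξ, giving ξ = 38.46 kmol.
Outlet amounts (n = n₀ + ν ξ):
  Q: 150.5 − 1(38.46) = 112
  R: 83.54 − 1(38.46) = 45.08
  U: 0 + 1(38.46) = 38.46
  P: 0 + 1(38.46) = 38.46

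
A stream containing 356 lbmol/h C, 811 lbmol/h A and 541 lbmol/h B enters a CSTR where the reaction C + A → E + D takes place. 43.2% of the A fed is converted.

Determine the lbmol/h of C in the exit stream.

A reacted = 0.432 × 811 = 350.4 lbmol/h; ν_A = −1, so ξ = 350.4/1 = 350.4 lbmol/h.
Outlet amounts (n = n₀ + ν ξ):
  C: 356 − 1(350.4) = 5.648
  A: 811 − 1(350.4) = 460.6
  E: 0 + 1(350.4) = 350.4
  D: 0 + 1(350.4) = 350.4
  B: 541 (inert)

5.65 lbmol/h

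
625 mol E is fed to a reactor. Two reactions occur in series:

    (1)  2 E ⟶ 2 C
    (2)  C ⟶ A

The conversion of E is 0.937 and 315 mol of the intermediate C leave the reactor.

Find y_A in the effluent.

0.433

Conversion of E: E consumed = 2ξ₁ = 0.937 × 625 → ξ₁ = 292.8 mol.
C balance: n_C = 0 + 2ξ₁ − 1ξ₂ = 315 → ξ₂ = (2·292.8 − 315)/1 = 270.6 mol.
Outlet amounts (n = n₀ + Σ ν·ξ):
  E: 625 − 2(292.8) = 39.38
  C: 0 + 2(292.8) − 1(270.6) = 315
  A: 0 + 1(270.6) = 270.6
Total out = 625 mol; y_A = 270.6 / 625 = 0.433.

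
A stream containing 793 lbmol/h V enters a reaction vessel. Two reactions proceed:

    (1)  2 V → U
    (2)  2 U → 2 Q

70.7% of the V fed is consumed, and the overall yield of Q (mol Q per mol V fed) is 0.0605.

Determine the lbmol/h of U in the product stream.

Conversion of V: V consumed = 2ξ₁ = 0.707 × 793 → ξ₁ = 280.3 lbmol/h.
Yield of Q: 2ξ₂ / 793 = 0.0605 → ξ₂ = 23.99 lbmol/h.
Outlet amounts (n = n₀ + Σ ν·ξ):
  V: 793 − 2(280.3) = 232.3
  U: 0 + 1(280.3) − 2(23.99) = 232.3
  Q: 0 + 2(23.99) = 47.98

232 lbmol/h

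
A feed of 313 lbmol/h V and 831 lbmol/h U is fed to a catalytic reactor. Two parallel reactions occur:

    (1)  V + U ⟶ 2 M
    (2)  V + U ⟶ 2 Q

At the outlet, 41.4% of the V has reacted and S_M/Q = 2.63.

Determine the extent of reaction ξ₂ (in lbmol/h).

Conversion of V: V consumed = 0.414 × 313 = 129.6 lbmol/h = 1ξ₁ + 1ξ₂.
Selectivity: 2ξ₁ / (2ξ₂) = 2.63 → ξ₁ = 2.63 ξ₂.
Substitute: (1·2.63 + 1) ξ₂ = 129.6 → ξ₂ = 35.7 lbmol/h, ξ₁ = 93.88 lbmol/h.
Outlet amounts (n = n₀ + Σ ν·ξ):
  V: 313 − 1(93.88) − 1(35.7) = 183.4
  U: 831 − 1(93.88) − 1(35.7) = 701.4
  M: 0 + 2(93.88) = 187.8
  Q: 0 + 2(35.7) = 71.4

ξ₂ = 35.7 lbmol/h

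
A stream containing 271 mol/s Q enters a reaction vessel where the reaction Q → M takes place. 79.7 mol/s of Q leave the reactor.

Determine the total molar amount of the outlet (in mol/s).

For Q: n = n₀ − 1ξ → 79.7 = 271 − 1ξ, giving ξ = 191.3 mol/s.
Outlet amounts (n = n₀ + ν ξ):
  Q: 271 − 1(191.3) = 79.7
  M: 0 + 1(191.3) = 191.3
Total out = 79.7 + 191.3 = 271 mol/s.

271 mol/s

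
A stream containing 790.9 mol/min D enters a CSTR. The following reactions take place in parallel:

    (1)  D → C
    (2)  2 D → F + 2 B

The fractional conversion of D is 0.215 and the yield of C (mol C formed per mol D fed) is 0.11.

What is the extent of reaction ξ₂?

Yield of C: 1ξ₁ / 790.9 = 0.11 → ξ₁ = 87 mol/min.
Conversion of D: 1ξ₁ + 2ξ₂ = 0.215 × 790.9 = 170 → ξ₂ = 41.52 mol/min.
Outlet amounts (n = n₀ + Σ ν·ξ):
  D: 790.9 − 1(87) − 2(41.52) = 620.9
  C: 0 + 1(87) = 87
  F: 0 + 1(41.52) = 41.52
  B: 0 + 2(41.52) = 83.04

ξ₂ = 41.5 mol/min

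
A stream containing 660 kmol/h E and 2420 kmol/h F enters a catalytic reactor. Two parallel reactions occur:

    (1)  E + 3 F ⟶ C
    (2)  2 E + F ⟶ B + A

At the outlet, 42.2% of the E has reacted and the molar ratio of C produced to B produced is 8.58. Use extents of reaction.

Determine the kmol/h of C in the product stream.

Conversion of E: E consumed = 0.422 × 660 = 278.5 kmol/h = 1ξ₁ + 2ξ₂.
Selectivity: 1ξ₁ / (1ξ₂) = 8.58 → ξ₁ = 8.58 ξ₂.
Substitute: (1·8.58 + 2) ξ₂ = 278.5 → ξ₂ = 26.33 kmol/h, ξ₁ = 225.9 kmol/h.
Outlet amounts (n = n₀ + Σ ν·ξ):
  E: 660 − 1(225.9) − 2(26.33) = 381.5
  F: 2420 − 3(225.9) − 1(26.33) = 1716
  C: 0 + 1(225.9) = 225.9
  B: 0 + 1(26.33) = 26.33
  A: 0 + 1(26.33) = 26.33

226 kmol/h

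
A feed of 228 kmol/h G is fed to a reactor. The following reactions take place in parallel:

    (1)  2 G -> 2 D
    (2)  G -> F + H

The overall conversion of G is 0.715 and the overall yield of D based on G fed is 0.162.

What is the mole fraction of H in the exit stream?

Yield of D: 2ξ₁ / 228 = 0.162 → ξ₁ = 18.47 kmol/h.
Conversion of G: 2ξ₁ + 1ξ₂ = 0.715 × 228 = 163 → ξ₂ = 126.1 kmol/h.
Outlet amounts (n = n₀ + Σ ν·ξ):
  G: 228 − 2(18.47) − 1(126.1) = 64.98
  D: 0 + 2(18.47) = 36.94
  F: 0 + 1(126.1) = 126.1
  H: 0 + 1(126.1) = 126.1
Total out = 354.1 kmol/h; y_H = 126.1 / 354.1 = 0.3561.

0.356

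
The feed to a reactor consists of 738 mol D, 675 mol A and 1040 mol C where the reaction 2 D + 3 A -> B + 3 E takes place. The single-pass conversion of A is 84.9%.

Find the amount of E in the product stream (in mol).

A reacted = 0.849 × 675 = 573.1 mol; ν_A = −3, so ξ = 573.1/3 = 191 mol.
Outlet amounts (n = n₀ + ν ξ):
  D: 738 − 2(191) = 356
  A: 675 − 3(191) = 101.9
  B: 0 + 1(191) = 191
  E: 0 + 3(191) = 573.1
  C: 1040 (inert)

573 mol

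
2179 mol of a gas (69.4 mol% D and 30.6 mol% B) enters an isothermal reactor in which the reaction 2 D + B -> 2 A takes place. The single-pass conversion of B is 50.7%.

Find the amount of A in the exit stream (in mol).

676 mol

B reacted = 0.507 × 666.8 = 338.1 mol; ν_B = −1, so ξ = 338.1/1 = 338.1 mol.
Outlet amounts (n = n₀ + ν ξ):
  D: 1512 − 2(338.1) = 836.1
  B: 666.8 − 1(338.1) = 328.7
  A: 0 + 2(338.1) = 676.1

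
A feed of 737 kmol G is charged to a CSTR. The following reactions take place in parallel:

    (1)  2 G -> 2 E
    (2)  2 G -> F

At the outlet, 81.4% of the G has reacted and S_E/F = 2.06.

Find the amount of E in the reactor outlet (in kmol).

304 kmol

Conversion of G: G consumed = 0.814 × 737 = 599.9 kmol = 2ξ₁ + 2ξ₂.
Selectivity: 2ξ₁ / (1ξ₂) = 2.06 → ξ₁ = 1.03 ξ₂.
Substitute: (2·1.03 + 2) ξ₂ = 599.9 → ξ₂ = 147.8 kmol, ξ₁ = 152.2 kmol.
Outlet amounts (n = n₀ + Σ ν·ξ):
  G: 737 − 2(152.2) − 2(147.8) = 137.1
  E: 0 + 2(152.2) = 304.4
  F: 0 + 1(147.8) = 147.8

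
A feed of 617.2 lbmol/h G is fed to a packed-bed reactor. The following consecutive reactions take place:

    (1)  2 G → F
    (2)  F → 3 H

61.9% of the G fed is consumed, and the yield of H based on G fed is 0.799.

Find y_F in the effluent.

0.0353

Conversion of G: G consumed = 2ξ₁ = 0.619 × 617.2 → ξ₁ = 191 lbmol/h.
Yield of H: 3ξ₂ / 617.2 = 0.799 → ξ₂ = 164.4 lbmol/h.
Outlet amounts (n = n₀ + Σ ν·ξ):
  G: 617.2 − 2(191) = 235.2
  F: 0 + 1(191) − 1(164.4) = 26.64
  H: 0 + 3(164.4) = 493.1
Total out = 754.9 lbmol/h; y_F = 26.64 / 754.9 = 0.03529.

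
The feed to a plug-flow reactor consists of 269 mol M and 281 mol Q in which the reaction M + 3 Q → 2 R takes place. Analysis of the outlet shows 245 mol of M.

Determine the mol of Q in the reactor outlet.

209 mol

For M: n = n₀ − 1ξ → 245 = 269 − 1ξ, giving ξ = 24 mol.
Outlet amounts (n = n₀ + ν ξ):
  M: 269 − 1(24) = 245
  Q: 281 − 3(24) = 209
  R: 0 + 2(24) = 48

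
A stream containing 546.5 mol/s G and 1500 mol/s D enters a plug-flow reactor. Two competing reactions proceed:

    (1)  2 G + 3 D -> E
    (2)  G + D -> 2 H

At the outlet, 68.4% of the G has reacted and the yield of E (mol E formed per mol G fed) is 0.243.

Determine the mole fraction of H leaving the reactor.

0.143

Yield of E: 1ξ₁ / 546.5 = 0.243 → ξ₁ = 132.8 mol/s.
Conversion of G: 2ξ₁ + 1ξ₂ = 0.684 × 546.5 = 373.8 → ξ₂ = 108.2 mol/s.
Outlet amounts (n = n₀ + Σ ν·ξ):
  G: 546.5 − 2(132.8) − 1(108.2) = 172.7
  D: 1500 − 3(132.8) − 1(108.2) = 993.4
  E: 0 + 1(132.8) = 132.8
  H: 0 + 2(108.2) = 216.4
Total out = 1515 mol/s; y_H = 216.4 / 1515 = 0.1428.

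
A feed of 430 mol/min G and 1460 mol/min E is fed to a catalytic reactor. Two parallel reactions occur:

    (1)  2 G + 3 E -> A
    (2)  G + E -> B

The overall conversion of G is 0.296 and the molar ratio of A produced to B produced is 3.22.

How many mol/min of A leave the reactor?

Conversion of G: G consumed = 0.296 × 430 = 127.3 mol/min = 2ξ₁ + 1ξ₂.
Selectivity: 1ξ₁ / (1ξ₂) = 3.22 → ξ₁ = 3.22 ξ₂.
Substitute: (2·3.22 + 1) ξ₂ = 127.3 → ξ₂ = 17.11 mol/min, ξ₁ = 55.09 mol/min.
Outlet amounts (n = n₀ + Σ ν·ξ):
  G: 430 − 2(55.09) − 1(17.11) = 302.7
  E: 1460 − 3(55.09) − 1(17.11) = 1278
  A: 0 + 1(55.09) = 55.09
  B: 0 + 1(17.11) = 17.11

55.1 mol/min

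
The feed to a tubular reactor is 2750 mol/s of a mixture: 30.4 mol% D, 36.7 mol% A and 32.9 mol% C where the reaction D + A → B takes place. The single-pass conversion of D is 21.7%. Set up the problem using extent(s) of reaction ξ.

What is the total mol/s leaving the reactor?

2570 mol/s

D reacted = 0.217 × 836 = 181.4 mol/s; ν_D = −1, so ξ = 181.4/1 = 181.4 mol/s.
Outlet amounts (n = n₀ + ν ξ):
  D: 836 − 1(181.4) = 654.6
  A: 1009 − 1(181.4) = 827.8
  B: 0 + 1(181.4) = 181.4
  C: 904.8 (inert)
Total out = 654.6 + 827.8 + 181.4 + 904.8 = 2569 mol/s.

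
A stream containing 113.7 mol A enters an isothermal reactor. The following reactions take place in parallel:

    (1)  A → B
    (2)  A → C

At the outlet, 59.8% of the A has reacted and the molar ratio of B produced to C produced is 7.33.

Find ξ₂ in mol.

Conversion of A: A consumed = 0.598 × 113.7 = 67.99 mol = 1ξ₁ + 1ξ₂.
Selectivity: 1ξ₁ / (1ξ₂) = 7.33 → ξ₁ = 7.33 ξ₂.
Substitute: (1·7.33 + 1) ξ₂ = 67.99 → ξ₂ = 8.162 mol, ξ₁ = 59.83 mol.
Outlet amounts (n = n₀ + Σ ν·ξ):
  A: 113.7 − 1(59.83) − 1(8.162) = 45.71
  B: 0 + 1(59.83) = 59.83
  C: 0 + 1(8.162) = 8.162

ξ₂ = 8.16 mol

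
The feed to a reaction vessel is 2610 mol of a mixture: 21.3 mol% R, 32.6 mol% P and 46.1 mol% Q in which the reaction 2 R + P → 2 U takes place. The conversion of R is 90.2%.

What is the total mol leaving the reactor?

R reacted = 0.902 × 555.9 = 501.4 mol; ν_R = −2, so ξ = 501.4/2 = 250.7 mol.
Outlet amounts (n = n₀ + ν ξ):
  R: 555.9 − 2(250.7) = 54.48
  P: 850.9 − 1(250.7) = 600.1
  U: 0 + 2(250.7) = 501.4
  Q: 1203 (inert)
Total out = 54.48 + 600.1 + 501.4 + 1203 = 2359 mol.

2360 mol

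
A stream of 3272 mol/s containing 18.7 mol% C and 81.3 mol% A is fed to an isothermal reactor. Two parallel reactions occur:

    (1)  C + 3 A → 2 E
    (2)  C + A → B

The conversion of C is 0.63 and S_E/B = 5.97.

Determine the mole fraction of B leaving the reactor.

0.0372

Conversion of C: C consumed = 0.63 × 611.9 = 385.5 mol/s = 1ξ₁ + 1ξ₂.
Selectivity: 2ξ₁ / (1ξ₂) = 5.97 → ξ₁ = 2.985 ξ₂.
Substitute: (1·2.985 + 1) ξ₂ = 385.5 → ξ₂ = 96.73 mol/s, ξ₁ = 288.7 mol/s.
Outlet amounts (n = n₀ + Σ ν·ξ):
  C: 611.9 − 1(288.7) − 1(96.73) = 226.4
  A: 2660 − 3(288.7) − 1(96.73) = 1697
  E: 0 + 2(288.7) = 577.5
  B: 0 + 1(96.73) = 96.73
Total out = 2598 mol/s; y_B = 96.73 / 2598 = 0.03724.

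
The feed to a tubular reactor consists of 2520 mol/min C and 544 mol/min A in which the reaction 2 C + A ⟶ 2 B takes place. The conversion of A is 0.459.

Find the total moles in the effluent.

A reacted = 0.459 × 544 = 249.7 mol/min; ν_A = −1, so ξ = 249.7/1 = 249.7 mol/min.
Outlet amounts (n = n₀ + ν ξ):
  C: 2520 − 2(249.7) = 2021
  A: 544 − 1(249.7) = 294.3
  B: 0 + 2(249.7) = 499.4
Total out = 2021 + 294.3 + 499.4 = 2814 mol/min.

2810 mol/min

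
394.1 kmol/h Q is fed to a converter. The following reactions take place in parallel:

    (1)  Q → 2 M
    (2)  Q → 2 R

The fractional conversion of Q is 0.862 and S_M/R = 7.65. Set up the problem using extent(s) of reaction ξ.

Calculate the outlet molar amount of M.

601 kmol/h

Conversion of Q: Q consumed = 0.862 × 394.1 = 339.7 kmol/h = 1ξ₁ + 1ξ₂.
Selectivity: 2ξ₁ / (2ξ₂) = 7.65 → ξ₁ = 7.65 ξ₂.
Substitute: (1·7.65 + 1) ξ₂ = 339.7 → ξ₂ = 39.27 kmol/h, ξ₁ = 300.4 kmol/h.
Outlet amounts (n = n₀ + Σ ν·ξ):
  Q: 394.1 − 1(300.4) − 1(39.27) = 54.39
  M: 0 + 2(300.4) = 600.9
  R: 0 + 2(39.27) = 78.55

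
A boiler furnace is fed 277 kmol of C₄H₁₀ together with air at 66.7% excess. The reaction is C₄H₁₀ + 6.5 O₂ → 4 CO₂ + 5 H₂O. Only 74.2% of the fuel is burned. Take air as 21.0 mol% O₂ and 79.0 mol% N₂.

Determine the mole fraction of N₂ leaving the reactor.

Stoichiometric O₂ = 6.5 × 277 = 1800 kmol; O₂ fed = 1800 × 1.667 = 3001 kmol.
N₂ fed = 3001 × 79/21 = 11290 kmol.
Fuel reacted = 0.742 × 277 → ξ = 205.5 kmol.
Outlet (n = n₀ + ν ξ):
  C₄H₁₀: 277 − 1(205.5) = 71.47
  O₂: 3001 − 6.5(205.5) = 1665
  N₂: 11290 (inert)
  CO₂: 0 + 4(205.5) = 822.1
  H₂O: 0 + 5(205.5) = 1028
Total out = 14880 kmol; y_N₂ = 11290 / 14880 = 0.7589.

0.759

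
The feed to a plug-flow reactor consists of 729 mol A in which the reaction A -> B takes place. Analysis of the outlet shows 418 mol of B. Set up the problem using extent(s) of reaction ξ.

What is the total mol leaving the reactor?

729 mol

For B: n = n₀ + 1ξ → 418 = 0 + 1ξ, giving ξ = 418 mol.
Outlet amounts (n = n₀ + ν ξ):
  A: 729 − 1(418) = 311
  B: 0 + 1(418) = 418
Total out = 311 + 418 = 729 mol.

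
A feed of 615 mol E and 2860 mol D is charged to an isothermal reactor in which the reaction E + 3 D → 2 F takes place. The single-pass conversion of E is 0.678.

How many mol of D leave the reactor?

E reacted = 0.678 × 615 = 417 mol; ν_E = −1, so ξ = 417/1 = 417 mol.
Outlet amounts (n = n₀ + ν ξ):
  E: 615 − 1(417) = 198
  D: 2860 − 3(417) = 1609
  F: 0 + 2(417) = 833.9

1610 mol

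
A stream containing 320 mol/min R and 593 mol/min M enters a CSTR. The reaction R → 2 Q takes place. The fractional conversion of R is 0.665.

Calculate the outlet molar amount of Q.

R reacted = 0.665 × 320 = 212.8 mol/min; ν_R = −1, so ξ = 212.8/1 = 212.8 mol/min.
Outlet amounts (n = n₀ + ν ξ):
  R: 320 − 1(212.8) = 107.2
  Q: 0 + 2(212.8) = 425.6
  M: 593 (inert)

426 mol/min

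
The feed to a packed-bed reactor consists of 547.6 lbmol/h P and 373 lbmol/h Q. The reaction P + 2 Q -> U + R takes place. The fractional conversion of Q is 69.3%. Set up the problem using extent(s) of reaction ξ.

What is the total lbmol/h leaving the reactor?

791 lbmol/h

Q reacted = 0.693 × 373 = 258.5 lbmol/h; ν_Q = −2, so ξ = 258.5/2 = 129.2 lbmol/h.
Outlet amounts (n = n₀ + ν ξ):
  P: 547.6 − 1(129.2) = 418.4
  Q: 373 − 2(129.2) = 114.5
  U: 0 + 1(129.2) = 129.2
  R: 0 + 1(129.2) = 129.2
Total out = 418.4 + 114.5 + 129.2 + 129.2 = 791.4 lbmol/h.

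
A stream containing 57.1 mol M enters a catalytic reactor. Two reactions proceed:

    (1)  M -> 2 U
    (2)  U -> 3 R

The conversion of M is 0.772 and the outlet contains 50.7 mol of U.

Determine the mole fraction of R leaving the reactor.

Conversion of M: M consumed = 1ξ₁ = 0.772 × 57.1 → ξ₁ = 44.08 mol.
U balance: n_U = 0 + 2ξ₁ − 1ξ₂ = 50.7 → ξ₂ = (2·44.08 − 50.7)/1 = 37.46 mol.
Outlet amounts (n = n₀ + Σ ν·ξ):
  M: 57.1 − 1(44.08) = 13.02
  U: 0 + 2(44.08) − 1(37.46) = 50.7
  R: 0 + 3(37.46) = 112.4
Total out = 176.1 mol; y_R = 112.4 / 176.1 = 0.6382.

0.638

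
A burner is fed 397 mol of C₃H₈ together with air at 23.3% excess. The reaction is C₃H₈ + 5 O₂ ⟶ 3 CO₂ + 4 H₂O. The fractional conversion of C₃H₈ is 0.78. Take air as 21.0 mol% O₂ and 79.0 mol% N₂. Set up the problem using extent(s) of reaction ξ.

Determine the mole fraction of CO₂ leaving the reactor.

0.0752

Stoichiometric O₂ = 5 × 397 = 1985 mol; O₂ fed = 1985 × 1.233 = 2448 mol.
N₂ fed = 2448 × 79/21 = 9207 mol.
Fuel reacted = 0.78 × 397 → ξ = 309.7 mol.
Outlet (n = n₀ + ν ξ):
  C₃H₈: 397 − 1(309.7) = 87.34
  O₂: 2448 − 5(309.7) = 899.2
  N₂: 9207 (inert)
  CO₂: 0 + 3(309.7) = 929
  H₂O: 0 + 4(309.7) = 1239
Total out = 12360 mol; y_CO₂ = 929 / 12360 = 0.07515.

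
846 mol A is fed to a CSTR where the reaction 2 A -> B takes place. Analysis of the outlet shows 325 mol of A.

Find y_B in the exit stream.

0.445

For A: n = n₀ − 2ξ → 325 = 846 − 2ξ, giving ξ = 260.5 mol.
Outlet amounts (n = n₀ + ν ξ):
  A: 846 − 2(260.5) = 325
  B: 0 + 1(260.5) = 260.5
Total out = 585.5 mol; y_B = 260.5 / 585.5 = 0.4449.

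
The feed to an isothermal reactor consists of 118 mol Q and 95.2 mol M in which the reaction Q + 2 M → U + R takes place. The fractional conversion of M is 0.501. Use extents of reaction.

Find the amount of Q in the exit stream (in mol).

94.2 mol

M reacted = 0.501 × 95.2 = 47.7 mol; ν_M = −2, so ξ = 47.7/2 = 23.85 mol.
Outlet amounts (n = n₀ + ν ξ):
  Q: 118 − 1(23.85) = 94.15
  M: 95.2 − 2(23.85) = 47.5
  U: 0 + 1(23.85) = 23.85
  R: 0 + 1(23.85) = 23.85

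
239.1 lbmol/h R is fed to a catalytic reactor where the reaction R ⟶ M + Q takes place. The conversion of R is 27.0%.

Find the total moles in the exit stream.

R reacted = 0.27 × 239.1 = 64.56 lbmol/h; ν_R = −1, so ξ = 64.56/1 = 64.56 lbmol/h.
Outlet amounts (n = n₀ + ν ξ):
  R: 239.1 − 1(64.56) = 174.5
  M: 0 + 1(64.56) = 64.56
  Q: 0 + 1(64.56) = 64.56
Total out = 174.5 + 64.56 + 64.56 = 303.7 lbmol/h.

304 lbmol/h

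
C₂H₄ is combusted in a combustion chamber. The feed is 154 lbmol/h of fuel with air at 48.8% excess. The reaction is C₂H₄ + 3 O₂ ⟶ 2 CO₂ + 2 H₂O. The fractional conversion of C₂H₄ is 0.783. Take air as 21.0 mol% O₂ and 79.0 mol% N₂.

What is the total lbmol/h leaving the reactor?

Stoichiometric O₂ = 3 × 154 = 462 lbmol/h; O₂ fed = 462 × 1.488 = 687.5 lbmol/h.
N₂ fed = 687.5 × 79/21 = 2586 lbmol/h.
Fuel reacted = 0.783 × 154 → ξ = 120.6 lbmol/h.
Outlet (n = n₀ + ν ξ):
  C₂H₄: 154 − 1(120.6) = 33.42
  O₂: 687.5 − 3(120.6) = 325.7
  N₂: 2586 (inert)
  CO₂: 0 + 2(120.6) = 241.2
  H₂O: 0 + 2(120.6) = 241.2
Total out = 33.42 + 325.7 + 2586 + 241.2 + 241.2 = 3428 lbmol/h.

3430 lbmol/h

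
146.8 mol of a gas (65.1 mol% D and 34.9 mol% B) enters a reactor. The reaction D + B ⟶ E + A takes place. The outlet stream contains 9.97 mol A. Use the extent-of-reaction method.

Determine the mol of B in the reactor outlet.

For A: n = n₀ + 1ξ → 9.97 = 0 + 1ξ, giving ξ = 9.97 mol.
Outlet amounts (n = n₀ + ν ξ):
  D: 95.57 − 1(9.97) = 85.6
  B: 51.23 − 1(9.97) = 41.26
  E: 0 + 1(9.97) = 9.97
  A: 0 + 1(9.97) = 9.97

41.3 mol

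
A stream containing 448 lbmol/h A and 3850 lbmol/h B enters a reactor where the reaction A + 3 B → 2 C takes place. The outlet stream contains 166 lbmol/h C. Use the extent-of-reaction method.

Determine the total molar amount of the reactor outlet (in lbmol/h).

4130 lbmol/h

For C: n = n₀ + 2ξ → 166 = 0 + 2ξ, giving ξ = 83 lbmol/h.
Outlet amounts (n = n₀ + ν ξ):
  A: 448 − 1(83) = 365
  B: 3850 − 3(83) = 3601
  C: 0 + 2(83) = 166
Total out = 365 + 3601 + 166 = 4132 lbmol/h.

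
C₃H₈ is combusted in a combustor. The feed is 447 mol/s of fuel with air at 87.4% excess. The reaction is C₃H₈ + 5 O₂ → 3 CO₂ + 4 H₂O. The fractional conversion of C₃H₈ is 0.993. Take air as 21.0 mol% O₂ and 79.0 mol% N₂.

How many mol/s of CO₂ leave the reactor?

Stoichiometric O₂ = 5 × 447 = 2235 mol/s; O₂ fed = 2235 × 1.874 = 4188 mol/s.
N₂ fed = 4188 × 79/21 = 15760 mol/s.
Fuel reacted = 0.993 × 447 → ξ = 443.9 mol/s.
Outlet (n = n₀ + ν ξ):
  C₃H₈: 447 − 1(443.9) = 3.129
  O₂: 4188 − 5(443.9) = 1969
  N₂: 15760 (inert)
  CO₂: 0 + 3(443.9) = 1332
  H₂O: 0 + 4(443.9) = 1775

1330 mol/s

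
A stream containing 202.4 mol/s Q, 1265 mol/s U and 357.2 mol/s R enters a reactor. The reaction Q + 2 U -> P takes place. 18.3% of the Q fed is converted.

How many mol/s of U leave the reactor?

1190 mol/s

Q reacted = 0.183 × 202.4 = 37.04 mol/s; ν_Q = −1, so ξ = 37.04/1 = 37.04 mol/s.
Outlet amounts (n = n₀ + ν ξ):
  Q: 202.4 − 1(37.04) = 165.4
  U: 1265 − 2(37.04) = 1191
  P: 0 + 1(37.04) = 37.04
  R: 357.2 (inert)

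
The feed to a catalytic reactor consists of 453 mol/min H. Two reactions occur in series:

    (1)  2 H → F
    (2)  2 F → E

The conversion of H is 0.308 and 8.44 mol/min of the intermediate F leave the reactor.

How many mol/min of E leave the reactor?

30.7 mol/min

Conversion of H: H consumed = 2ξ₁ = 0.308 × 453 → ξ₁ = 69.76 mol/min.
F balance: n_F = 0 + 1ξ₁ − 2ξ₂ = 8.44 → ξ₂ = (1·69.76 − 8.44)/2 = 30.66 mol/min.
Outlet amounts (n = n₀ + Σ ν·ξ):
  H: 453 − 2(69.76) = 313.5
  F: 0 + 1(69.76) − 2(30.66) = 8.44
  E: 0 + 1(30.66) = 30.66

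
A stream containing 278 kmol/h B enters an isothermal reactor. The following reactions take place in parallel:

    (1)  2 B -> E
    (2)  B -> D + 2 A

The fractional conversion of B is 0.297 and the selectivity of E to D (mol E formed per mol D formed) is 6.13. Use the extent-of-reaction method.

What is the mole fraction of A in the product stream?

Conversion of B: B consumed = 0.297 × 278 = 82.57 kmol/h = 2ξ₁ + 1ξ₂.
Selectivity: 1ξ₁ / (1ξ₂) = 6.13 → ξ₁ = 6.13 ξ₂.
Substitute: (2·6.13 + 1) ξ₂ = 82.57 → ξ₂ = 6.227 kmol/h, ξ₁ = 38.17 kmol/h.
Outlet amounts (n = n₀ + Σ ν·ξ):
  B: 278 − 2(38.17) − 1(6.227) = 195.4
  E: 0 + 1(38.17) = 38.17
  D: 0 + 1(6.227) = 6.227
  A: 0 + 2(6.227) = 12.45
Total out = 252.3 kmol/h; y_A = 12.45 / 252.3 = 0.04936.

0.0494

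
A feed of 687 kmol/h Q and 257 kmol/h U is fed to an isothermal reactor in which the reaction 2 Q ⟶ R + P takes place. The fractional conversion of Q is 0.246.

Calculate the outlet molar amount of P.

84.5 kmol/h

Q reacted = 0.246 × 687 = 169 kmol/h; ν_Q = −2, so ξ = 169/2 = 84.5 kmol/h.
Outlet amounts (n = n₀ + ν ξ):
  Q: 687 − 2(84.5) = 518
  R: 0 + 1(84.5) = 84.5
  P: 0 + 1(84.5) = 84.5
  U: 257 (inert)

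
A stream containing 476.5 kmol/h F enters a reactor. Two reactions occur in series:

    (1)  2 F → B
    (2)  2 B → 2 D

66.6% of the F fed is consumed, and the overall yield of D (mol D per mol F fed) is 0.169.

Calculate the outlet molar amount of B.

78.1 kmol/h

Conversion of F: F consumed = 2ξ₁ = 0.666 × 476.5 → ξ₁ = 158.7 kmol/h.
Yield of D: 2ξ₂ / 476.5 = 0.169 → ξ₂ = 40.26 kmol/h.
Outlet amounts (n = n₀ + Σ ν·ξ):
  F: 476.5 − 2(158.7) = 159.2
  B: 0 + 1(158.7) − 2(40.26) = 78.15
  D: 0 + 2(40.26) = 80.53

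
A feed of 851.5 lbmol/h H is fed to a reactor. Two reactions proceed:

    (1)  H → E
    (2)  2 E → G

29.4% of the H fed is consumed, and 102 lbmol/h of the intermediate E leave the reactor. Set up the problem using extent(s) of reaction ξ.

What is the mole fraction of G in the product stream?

0.0954

Conversion of H: H consumed = 1ξ₁ = 0.294 × 851.5 → ξ₁ = 250.3 lbmol/h.
E balance: n_E = 0 + 1ξ₁ − 2ξ₂ = 102 → ξ₂ = (1·250.3 − 102)/2 = 74.17 lbmol/h.
Outlet amounts (n = n₀ + Σ ν·ξ):
  H: 851.5 − 1(250.3) = 601.2
  E: 0 + 1(250.3) − 2(74.17) = 102
  G: 0 + 1(74.17) = 74.17
Total out = 777.3 lbmol/h; y_G = 74.17 / 777.3 = 0.09542.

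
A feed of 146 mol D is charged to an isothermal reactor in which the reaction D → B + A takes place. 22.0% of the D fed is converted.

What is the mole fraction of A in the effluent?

0.18

D reacted = 0.22 × 146 = 32.12 mol; ν_D = −1, so ξ = 32.12/1 = 32.12 mol.
Outlet amounts (n = n₀ + ν ξ):
  D: 146 − 1(32.12) = 113.9
  B: 0 + 1(32.12) = 32.12
  A: 0 + 1(32.12) = 32.12
Total out = 178.1 mol; y_A = 32.12 / 178.1 = 0.1803.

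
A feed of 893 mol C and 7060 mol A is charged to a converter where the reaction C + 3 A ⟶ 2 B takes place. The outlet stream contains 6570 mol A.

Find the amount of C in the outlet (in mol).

730 mol

For A: n = n₀ − 3ξ → 6570 = 7060 − 3ξ, giving ξ = 163.3 mol.
Outlet amounts (n = n₀ + ν ξ):
  C: 893 − 1(163.3) = 729.7
  A: 7060 − 3(163.3) = 6570
  B: 0 + 2(163.3) = 326.7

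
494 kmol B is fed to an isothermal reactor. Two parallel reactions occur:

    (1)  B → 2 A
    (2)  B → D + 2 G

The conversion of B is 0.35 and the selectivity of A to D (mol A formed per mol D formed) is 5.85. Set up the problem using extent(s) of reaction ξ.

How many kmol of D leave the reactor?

Conversion of B: B consumed = 0.35 × 494 = 172.9 kmol = 1ξ₁ + 1ξ₂.
Selectivity: 2ξ₁ / (1ξ₂) = 5.85 → ξ₁ = 2.925 ξ₂.
Substitute: (1·2.925 + 1) ξ₂ = 172.9 → ξ₂ = 44.05 kmol, ξ₁ = 128.8 kmol.
Outlet amounts (n = n₀ + Σ ν·ξ):
  B: 494 − 1(128.8) − 1(44.05) = 321.1
  A: 0 + 2(128.8) = 257.7
  D: 0 + 1(44.05) = 44.05
  G: 0 + 2(44.05) = 88.1

44.1 kmol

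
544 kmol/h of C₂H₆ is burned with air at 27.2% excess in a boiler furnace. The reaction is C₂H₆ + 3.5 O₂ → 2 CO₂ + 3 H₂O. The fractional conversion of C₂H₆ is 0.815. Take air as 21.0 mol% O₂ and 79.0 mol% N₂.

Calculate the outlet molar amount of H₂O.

Stoichiometric O₂ = 3.5 × 544 = 1904 kmol/h; O₂ fed = 1904 × 1.272 = 2422 kmol/h.
N₂ fed = 2422 × 79/21 = 9111 kmol/h.
Fuel reacted = 0.815 × 544 → ξ = 443.4 kmol/h.
Outlet (n = n₀ + ν ξ):
  C₂H₆: 544 − 1(443.4) = 100.6
  O₂: 2422 − 3.5(443.4) = 870.1
  N₂: 9111 (inert)
  CO₂: 0 + 2(443.4) = 886.7
  H₂O: 0 + 3(443.4) = 1330

1330 kmol/h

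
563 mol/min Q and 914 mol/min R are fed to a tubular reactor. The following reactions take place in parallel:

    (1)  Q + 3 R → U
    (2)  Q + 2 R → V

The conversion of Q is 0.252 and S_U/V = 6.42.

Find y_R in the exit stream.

Conversion of Q: Q consumed = 0.252 × 563 = 141.9 mol/min = 1ξ₁ + 1ξ₂.
Selectivity: 1ξ₁ / (1ξ₂) = 6.42 → ξ₁ = 6.42 ξ₂.
Substitute: (1·6.42 + 1) ξ₂ = 141.9 → ξ₂ = 19.12 mol/min, ξ₁ = 122.8 mol/min.
Outlet amounts (n = n₀ + Σ ν·ξ):
  Q: 563 − 1(122.8) − 1(19.12) = 421.1
  R: 914 − 3(122.8) − 2(19.12) = 507.5
  U: 0 + 1(122.8) = 122.8
  V: 0 + 1(19.12) = 19.12
Total out = 1070 mol/min; y_R = 507.5 / 1070 = 0.4741.

0.474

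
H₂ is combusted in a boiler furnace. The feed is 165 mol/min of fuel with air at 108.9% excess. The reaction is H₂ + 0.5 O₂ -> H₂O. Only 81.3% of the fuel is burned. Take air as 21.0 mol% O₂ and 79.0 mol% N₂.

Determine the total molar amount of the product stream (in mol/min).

919 mol/min

Stoichiometric O₂ = 0.5 × 165 = 82.5 mol/min; O₂ fed = 82.5 × 2.089 = 172.3 mol/min.
N₂ fed = 172.3 × 79/21 = 648.3 mol/min.
Fuel reacted = 0.813 × 165 → ξ = 134.1 mol/min.
Outlet (n = n₀ + ν ξ):
  H₂: 165 − 1(134.1) = 30.86
  O₂: 172.3 − 0.5(134.1) = 105.3
  N₂: 648.3 (inert)
  H₂O: 0 + 1(134.1) = 134.1
Total out = 30.86 + 105.3 + 648.3 + 134.1 = 918.6 mol/min.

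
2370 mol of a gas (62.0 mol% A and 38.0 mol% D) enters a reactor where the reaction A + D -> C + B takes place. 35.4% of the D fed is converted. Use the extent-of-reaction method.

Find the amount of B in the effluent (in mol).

D reacted = 0.354 × 900.6 = 318.8 mol; ν_D = −1, so ξ = 318.8/1 = 318.8 mol.
Outlet amounts (n = n₀ + ν ξ):
  A: 1469 − 1(318.8) = 1151
  D: 900.6 − 1(318.8) = 581.8
  C: 0 + 1(318.8) = 318.8
  B: 0 + 1(318.8) = 318.8

319 mol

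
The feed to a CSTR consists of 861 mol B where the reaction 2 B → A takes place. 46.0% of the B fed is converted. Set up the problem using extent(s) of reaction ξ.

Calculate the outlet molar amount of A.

B reacted = 0.46 × 861 = 396.1 mol; ν_B = −2, so ξ = 396.1/2 = 198 mol.
Outlet amounts (n = n₀ + ν ξ):
  B: 861 − 2(198) = 464.9
  A: 0 + 1(198) = 198

198 mol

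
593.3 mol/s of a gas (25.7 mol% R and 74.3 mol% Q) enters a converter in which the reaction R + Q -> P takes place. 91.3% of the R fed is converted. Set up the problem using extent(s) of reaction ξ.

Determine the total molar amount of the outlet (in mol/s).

454 mol/s

R reacted = 0.913 × 152.5 = 139.2 mol/s; ν_R = −1, so ξ = 139.2/1 = 139.2 mol/s.
Outlet amounts (n = n₀ + ν ξ):
  R: 152.5 − 1(139.2) = 13.27
  Q: 440.8 − 1(139.2) = 301.6
  P: 0 + 1(139.2) = 139.2
Total out = 13.27 + 301.6 + 139.2 = 454.1 mol/s.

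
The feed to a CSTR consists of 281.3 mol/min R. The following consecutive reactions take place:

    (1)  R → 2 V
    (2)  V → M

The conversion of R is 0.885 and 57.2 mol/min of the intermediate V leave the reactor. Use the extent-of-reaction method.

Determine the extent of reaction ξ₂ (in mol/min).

ξ₂ = 441 mol/min

Conversion of R: R consumed = 1ξ₁ = 0.885 × 281.3 → ξ₁ = 249 mol/min.
V balance: n_V = 0 + 2ξ₁ − 1ξ₂ = 57.2 → ξ₂ = (2·249 − 57.2)/1 = 440.7 mol/min.
Outlet amounts (n = n₀ + Σ ν·ξ):
  R: 281.3 − 1(249) = 32.35
  V: 0 + 2(249) − 1(440.7) = 57.2
  M: 0 + 1(440.7) = 440.7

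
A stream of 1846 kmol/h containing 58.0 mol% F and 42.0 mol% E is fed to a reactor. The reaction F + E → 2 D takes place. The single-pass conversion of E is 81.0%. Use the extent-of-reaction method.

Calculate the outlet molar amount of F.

443 kmol/h

E reacted = 0.81 × 775.3 = 628 kmol/h; ν_E = −1, so ξ = 628/1 = 628 kmol/h.
Outlet amounts (n = n₀ + ν ξ):
  F: 1071 − 1(628) = 442.7
  E: 775.3 − 1(628) = 147.3
  D: 0 + 2(628) = 1256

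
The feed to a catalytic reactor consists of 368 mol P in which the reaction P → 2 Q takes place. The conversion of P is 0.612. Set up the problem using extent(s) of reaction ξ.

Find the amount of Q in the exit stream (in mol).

P reacted = 0.612 × 368 = 225.2 mol; ν_P = −1, so ξ = 225.2/1 = 225.2 mol.
Outlet amounts (n = n₀ + ν ξ):
  P: 368 − 1(225.2) = 142.8
  Q: 0 + 2(225.2) = 450.4

450 mol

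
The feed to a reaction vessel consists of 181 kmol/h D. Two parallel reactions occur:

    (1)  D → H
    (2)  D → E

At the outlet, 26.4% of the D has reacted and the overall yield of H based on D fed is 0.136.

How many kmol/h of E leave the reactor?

Yield of H: 1ξ₁ / 181 = 0.136 → ξ₁ = 24.62 kmol/h.
Conversion of D: 1ξ₁ + 1ξ₂ = 0.264 × 181 = 47.78 → ξ₂ = 23.17 kmol/h.
Outlet amounts (n = n₀ + Σ ν·ξ):
  D: 181 − 1(24.62) − 1(23.17) = 133.2
  H: 0 + 1(24.62) = 24.62
  E: 0 + 1(23.17) = 23.17

23.2 kmol/h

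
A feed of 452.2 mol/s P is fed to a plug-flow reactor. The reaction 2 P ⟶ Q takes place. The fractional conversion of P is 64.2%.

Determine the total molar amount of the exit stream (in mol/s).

P reacted = 0.642 × 452.2 = 290.3 mol/s; ν_P = −2, so ξ = 290.3/2 = 145.2 mol/s.
Outlet amounts (n = n₀ + ν ξ):
  P: 452.2 − 2(145.2) = 161.9
  Q: 0 + 1(145.2) = 145.2
Total out = 161.9 + 145.2 = 307 mol/s.

307 mol/s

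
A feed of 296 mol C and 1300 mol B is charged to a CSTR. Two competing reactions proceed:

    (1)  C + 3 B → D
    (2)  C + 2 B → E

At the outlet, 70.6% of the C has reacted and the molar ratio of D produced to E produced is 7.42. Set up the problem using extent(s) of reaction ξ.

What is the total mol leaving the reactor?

Conversion of C: C consumed = 0.706 × 296 = 209 mol = 1ξ₁ + 1ξ₂.
Selectivity: 1ξ₁ / (1ξ₂) = 7.42 → ξ₁ = 7.42 ξ₂.
Substitute: (1·7.42 + 1) ξ₂ = 209 → ξ₂ = 24.82 mol, ξ₁ = 184.2 mol.
Outlet amounts (n = n₀ + Σ ν·ξ):
  C: 296 − 1(184.2) − 1(24.82) = 87.02
  B: 1300 − 3(184.2) − 2(24.82) = 697.9
  D: 0 + 1(184.2) = 184.2
  E: 0 + 1(24.82) = 24.82
Total out = 87.02 + 697.9 + 184.2 + 24.82 = 993.9 mol.

994 mol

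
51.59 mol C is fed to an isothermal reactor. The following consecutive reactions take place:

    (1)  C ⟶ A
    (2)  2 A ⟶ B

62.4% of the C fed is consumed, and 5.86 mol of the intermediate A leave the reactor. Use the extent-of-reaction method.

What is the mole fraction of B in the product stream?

0.343

Conversion of C: C consumed = 1ξ₁ = 0.624 × 51.59 → ξ₁ = 32.19 mol.
A balance: n_A = 0 + 1ξ₁ − 2ξ₂ = 5.86 → ξ₂ = (1·32.19 − 5.86)/2 = 13.17 mol.
Outlet amounts (n = n₀ + Σ ν·ξ):
  C: 51.59 − 1(32.19) = 19.4
  A: 0 + 1(32.19) − 2(13.17) = 5.86
  B: 0 + 1(13.17) = 13.17
Total out = 38.42 mol; y_B = 13.17 / 38.42 = 0.3427.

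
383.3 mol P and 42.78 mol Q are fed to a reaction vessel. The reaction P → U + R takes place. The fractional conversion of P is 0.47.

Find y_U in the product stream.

P reacted = 0.47 × 383.3 = 180.2 mol; ν_P = −1, so ξ = 180.2/1 = 180.2 mol.
Outlet amounts (n = n₀ + ν ξ):
  P: 383.3 − 1(180.2) = 203.1
  U: 0 + 1(180.2) = 180.2
  R: 0 + 1(180.2) = 180.2
  Q: 42.78 (inert)
Total out = 606.2 mol; y_U = 180.2 / 606.2 = 0.2972.

0.297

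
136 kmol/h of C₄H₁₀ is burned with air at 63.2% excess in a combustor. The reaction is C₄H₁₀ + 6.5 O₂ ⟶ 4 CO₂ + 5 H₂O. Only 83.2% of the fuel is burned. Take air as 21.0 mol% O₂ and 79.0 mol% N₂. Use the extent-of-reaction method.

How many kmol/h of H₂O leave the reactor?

566 kmol/h

Stoichiometric O₂ = 6.5 × 136 = 884 kmol/h; O₂ fed = 884 × 1.632 = 1443 kmol/h.
N₂ fed = 1443 × 79/21 = 5427 kmol/h.
Fuel reacted = 0.832 × 136 → ξ = 113.2 kmol/h.
Outlet (n = n₀ + ν ξ):
  C₄H₁₀: 136 − 1(113.2) = 22.85
  O₂: 1443 − 6.5(113.2) = 707.2
  N₂: 5427 (inert)
  CO₂: 0 + 4(113.2) = 452.6
  H₂O: 0 + 5(113.2) = 565.8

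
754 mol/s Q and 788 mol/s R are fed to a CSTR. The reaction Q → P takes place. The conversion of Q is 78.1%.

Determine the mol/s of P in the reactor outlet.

Q reacted = 0.781 × 754 = 588.9 mol/s; ν_Q = −1, so ξ = 588.9/1 = 588.9 mol/s.
Outlet amounts (n = n₀ + ν ξ):
  Q: 754 − 1(588.9) = 165.1
  P: 0 + 1(588.9) = 588.9
  R: 788 (inert)

589 mol/s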